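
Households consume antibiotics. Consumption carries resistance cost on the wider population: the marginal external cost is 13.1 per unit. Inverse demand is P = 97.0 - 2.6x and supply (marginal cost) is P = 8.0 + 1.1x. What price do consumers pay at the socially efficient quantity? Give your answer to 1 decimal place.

P = 43.7

Social marginal benefit = demand − MEC = 83.9 - 2.6x.
Set SMB = MC: 83.9 - 2.6x = 8.0 + 1.1x → x* = 20.5135.
Consumer price on the demand curve at x*: 97.0 − 2.6×20.5135 = 43.6649.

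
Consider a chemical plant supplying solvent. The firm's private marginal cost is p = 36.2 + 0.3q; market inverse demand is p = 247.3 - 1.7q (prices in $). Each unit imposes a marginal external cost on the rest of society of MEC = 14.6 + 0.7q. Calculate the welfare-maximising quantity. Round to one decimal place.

Social marginal cost = private MC + MEC = 50.8 + q.
Set SMC = demand: 50.8 + q = 247.3 - 1.7q → q* = 72.7778.

q* = 72.8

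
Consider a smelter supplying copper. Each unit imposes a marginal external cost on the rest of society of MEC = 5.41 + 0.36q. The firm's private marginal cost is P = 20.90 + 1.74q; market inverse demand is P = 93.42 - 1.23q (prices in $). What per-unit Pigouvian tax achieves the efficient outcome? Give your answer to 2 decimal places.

Social marginal cost = private MC + MEC = 26.31 + 2.10q.
Set SMC = demand: 26.31 + 2.10q = 93.42 - 1.23q → q* = 20.1532.
The Pigouvian tax equals MEC at q*: 5.41 + 0.36×20.1532 = 12.6652.

tax = $12.67 per unit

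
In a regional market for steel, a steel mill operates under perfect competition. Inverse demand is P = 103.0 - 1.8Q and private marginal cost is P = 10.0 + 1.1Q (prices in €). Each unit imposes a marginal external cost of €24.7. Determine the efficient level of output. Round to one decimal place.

Q* = 23.6

Social marginal cost = private MC + MEC = 34.7 + 1.1Q.
Set SMC = demand: 34.7 + 1.1Q = 103.0 - 1.8Q → Q* = 23.5517.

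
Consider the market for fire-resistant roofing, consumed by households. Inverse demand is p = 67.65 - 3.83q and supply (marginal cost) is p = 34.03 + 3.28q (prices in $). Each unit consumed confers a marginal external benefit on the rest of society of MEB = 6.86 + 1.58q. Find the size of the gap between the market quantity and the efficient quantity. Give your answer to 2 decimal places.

Market equilibrium (private): 34.03 + 3.28q = 67.65 - 3.83q → q_m = 4.7286.
Social marginal benefit = demand + MEB = 74.51 - 2.25q.
Set SMB = MC: 74.51 - 2.25q = 34.03 + 3.28q → q* = 7.3201.
Gap = |4.7286 − 7.3201| = 2.5915.

2.59 units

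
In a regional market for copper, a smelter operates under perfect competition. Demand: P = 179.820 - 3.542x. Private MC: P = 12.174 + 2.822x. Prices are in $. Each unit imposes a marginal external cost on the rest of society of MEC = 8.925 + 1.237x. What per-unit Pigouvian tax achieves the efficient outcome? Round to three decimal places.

tax = $34.756 per unit

Social marginal cost = private MC + MEC = 21.099 + 4.059x.
Set SMC = demand: 21.099 + 4.059x = 179.820 - 3.542x → x* = 20.8816.
The Pigouvian tax equals MEC at x*: 8.925 + 1.237×20.8816 = 34.7555.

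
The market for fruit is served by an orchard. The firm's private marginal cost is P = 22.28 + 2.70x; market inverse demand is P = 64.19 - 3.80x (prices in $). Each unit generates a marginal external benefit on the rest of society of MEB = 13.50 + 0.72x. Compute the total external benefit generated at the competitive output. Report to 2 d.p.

Market equilibrium (private): 22.28 + 2.70x = 64.19 - 3.80x → x_m = 6.4477.
Total external benefit = ∫₀^{x_m} (13.50 + 0.72x) dx = 13.50×6.4477 + ½×0.72×6.4477² = 102.0102.

$102.01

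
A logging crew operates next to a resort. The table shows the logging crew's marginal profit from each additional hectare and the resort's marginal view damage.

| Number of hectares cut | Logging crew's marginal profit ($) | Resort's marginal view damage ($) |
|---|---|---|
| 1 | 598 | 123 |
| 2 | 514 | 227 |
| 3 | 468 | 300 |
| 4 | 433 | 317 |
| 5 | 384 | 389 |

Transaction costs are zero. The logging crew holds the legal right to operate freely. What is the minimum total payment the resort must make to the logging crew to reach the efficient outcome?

$384

Left alone the logging crew would choose level 5 (marginal profit stays positive).
Efficient level: k* = 4 (marginal profit ≥ marginal view damage through 4).
The resort must at least cover the logging crew's forgone profit from cutting 5→4: 384 = 384.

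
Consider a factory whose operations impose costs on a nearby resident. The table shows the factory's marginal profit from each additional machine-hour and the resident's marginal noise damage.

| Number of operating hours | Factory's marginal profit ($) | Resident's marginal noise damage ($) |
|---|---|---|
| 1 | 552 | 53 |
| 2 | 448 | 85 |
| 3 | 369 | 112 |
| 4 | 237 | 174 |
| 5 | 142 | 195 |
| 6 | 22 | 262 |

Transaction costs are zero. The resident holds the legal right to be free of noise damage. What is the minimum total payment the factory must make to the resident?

Efficient level: marginal profit ≥ marginal noise damage through level 4, so k* = 4.
With the resident holding the right, the factory must at least compensate total damage at k*: 53 + 85 + 112 + 174 = 424.

$424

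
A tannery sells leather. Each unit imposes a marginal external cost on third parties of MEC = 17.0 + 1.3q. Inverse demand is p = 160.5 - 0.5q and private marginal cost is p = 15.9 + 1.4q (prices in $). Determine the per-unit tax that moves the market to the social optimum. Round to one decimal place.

Social marginal cost = private MC + MEC = 32.9 + 2.7q.
Set SMC = demand: 32.9 + 2.7q = 160.5 - 0.5q → q* = 39.8750.
The Pigouvian tax equals MEC at q*: 17.0 + 1.3×39.8750 = 68.8375.

tax = $68.8 per unit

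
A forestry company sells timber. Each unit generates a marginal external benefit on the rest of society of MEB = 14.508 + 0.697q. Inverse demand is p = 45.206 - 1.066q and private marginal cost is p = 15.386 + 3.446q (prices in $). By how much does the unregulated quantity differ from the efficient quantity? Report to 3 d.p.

5.010 units

Market equilibrium (private): 15.386 + 3.446q = 45.206 - 1.066q → q_m = 6.6090.
Social marginal cost = private MC − MEB = 0.878 + 2.749q.
Set SMC = demand: 0.878 + 2.749q = 45.206 - 1.066q → q* = 11.6194.
Gap = |6.6090 − 11.6194| = 5.0104.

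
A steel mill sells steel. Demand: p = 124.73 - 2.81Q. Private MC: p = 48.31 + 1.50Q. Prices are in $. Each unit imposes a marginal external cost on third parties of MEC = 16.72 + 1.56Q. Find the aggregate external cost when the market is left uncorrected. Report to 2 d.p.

Market equilibrium (private): 48.31 + 1.50Q = 124.73 - 2.81Q → Q_m = 17.7309.
Total external cost = ∫₀^{Q_m} (16.72 + 1.56Q) dQ = 16.72×17.7309 + ½×1.56×17.7309² = 541.6808.

$541.68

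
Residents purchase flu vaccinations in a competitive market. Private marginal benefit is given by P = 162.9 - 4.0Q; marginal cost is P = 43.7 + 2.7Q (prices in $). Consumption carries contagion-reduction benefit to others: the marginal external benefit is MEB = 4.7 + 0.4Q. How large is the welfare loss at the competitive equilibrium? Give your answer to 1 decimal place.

DWL = $11.1

Market equilibrium (private): 43.7 + 2.7Q = 162.9 - 4.0Q → Q_m = 17.7910.
Social marginal benefit = demand + MEB = 167.6 - 3.6Q.
Set SMB = MC: 167.6 - 3.6Q = 43.7 + 2.7Q → Q* = 19.6667.
The loss is the area between SMB and MC from Q* to Q_m; with linear curves that's a triangle of height MEB(Q_m).
DWL = ½ × 1.8757 × 11.8164 = 11.0820.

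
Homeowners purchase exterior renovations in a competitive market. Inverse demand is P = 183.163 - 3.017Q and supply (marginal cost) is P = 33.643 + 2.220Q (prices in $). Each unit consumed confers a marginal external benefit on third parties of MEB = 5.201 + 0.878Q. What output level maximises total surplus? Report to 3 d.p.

Q* = 35.495

Social marginal benefit = demand + MEB = 188.364 - 2.139Q.
Set SMB = MC: 188.364 - 2.139Q = 33.643 + 2.220Q → Q* = 35.4946.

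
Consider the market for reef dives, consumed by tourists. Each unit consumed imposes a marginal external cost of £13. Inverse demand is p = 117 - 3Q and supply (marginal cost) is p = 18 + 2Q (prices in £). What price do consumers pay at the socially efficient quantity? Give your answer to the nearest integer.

Social marginal benefit = demand − MEC = 104 - 3Q.
Set SMB = MC: 104 - 3Q = 18 + 2Q → Q* = 17.2000.
Consumer price on the demand curve at Q*: 117 − 3×17.2000 = 65.4000.

P = £65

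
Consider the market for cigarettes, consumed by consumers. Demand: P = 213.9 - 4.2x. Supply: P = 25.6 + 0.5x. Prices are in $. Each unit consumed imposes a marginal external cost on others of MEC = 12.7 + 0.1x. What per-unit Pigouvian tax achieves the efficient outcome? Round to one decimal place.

tax = $16.4 per unit

Social marginal benefit = demand − MEC = 201.2 - 4.3x.
Set SMB = MC: 201.2 - 4.3x = 25.6 + 0.5x → x* = 36.5833.
The Pigouvian tax equals MEC at x*: 12.7 + 0.1×36.5833 = 16.3583.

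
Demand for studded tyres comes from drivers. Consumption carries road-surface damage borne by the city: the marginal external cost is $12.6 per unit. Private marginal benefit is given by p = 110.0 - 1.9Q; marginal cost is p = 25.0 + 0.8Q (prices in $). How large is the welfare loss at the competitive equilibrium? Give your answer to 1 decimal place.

Market equilibrium (private): 25.0 + 0.8Q = 110.0 - 1.9Q → Q_m = 31.4815.
Social marginal benefit = demand − MEC = 97.4 - 1.9Q.
Set SMB = MC: 97.4 - 1.9Q = 25.0 + 0.8Q → Q* = 26.8148.
Height of the DWL triangle at Q_m is MC(Q_m) − SMB(Q_m) = MEC(Q_m) = 12.6000.
DWL = ½ × 4.6667 × 12.6000 = 29.4002.

DWL = $29.4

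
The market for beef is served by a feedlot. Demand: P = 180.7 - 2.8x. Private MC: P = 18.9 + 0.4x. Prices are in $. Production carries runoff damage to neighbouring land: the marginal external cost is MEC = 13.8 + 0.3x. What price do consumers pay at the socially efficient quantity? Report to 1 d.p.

Social marginal cost = private MC + MEC = 32.7 + 0.7x.
Set SMC = demand: 32.7 + 0.7x = 180.7 - 2.8x → x* = 42.2857.
Consumer price on the demand curve at x*: 180.7 − 2.8×42.2857 = 62.3000.

P = $62.3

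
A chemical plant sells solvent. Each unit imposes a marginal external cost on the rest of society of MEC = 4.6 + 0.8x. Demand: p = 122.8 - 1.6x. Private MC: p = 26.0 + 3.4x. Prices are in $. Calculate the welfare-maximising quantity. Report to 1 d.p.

Social marginal cost = private MC + MEC = 30.6 + 4.2x.
Set SMC = demand: 30.6 + 4.2x = 122.8 - 1.6x → x* = 15.8966.

x* = 15.9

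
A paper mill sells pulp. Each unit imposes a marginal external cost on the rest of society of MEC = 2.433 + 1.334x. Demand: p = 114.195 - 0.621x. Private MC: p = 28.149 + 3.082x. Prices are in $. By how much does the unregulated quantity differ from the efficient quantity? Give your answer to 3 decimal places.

Market equilibrium (private): 28.149 + 3.082x = 114.195 - 0.621x → x_m = 23.2368.
Social marginal cost = private MC + MEC = 30.582 + 4.416x.
Set SMC = demand: 30.582 + 4.416x = 114.195 - 0.621x → x* = 16.5998.
Gap = |23.2368 − 16.5998| = 6.6370.

6.637 units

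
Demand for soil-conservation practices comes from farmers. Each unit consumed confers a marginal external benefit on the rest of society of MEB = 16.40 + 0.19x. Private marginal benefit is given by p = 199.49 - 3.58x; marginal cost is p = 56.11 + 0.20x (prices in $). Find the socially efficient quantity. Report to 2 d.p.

Social marginal benefit = demand + MEB = 215.89 - 3.39x.
Set SMB = MC: 215.89 - 3.39x = 56.11 + 0.20x → x* = 44.5070.

x* = 44.51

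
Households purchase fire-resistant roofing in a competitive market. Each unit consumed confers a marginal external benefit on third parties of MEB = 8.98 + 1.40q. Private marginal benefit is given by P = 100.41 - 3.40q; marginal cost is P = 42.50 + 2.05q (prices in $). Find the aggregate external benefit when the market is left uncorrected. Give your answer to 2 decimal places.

$174.45

Market equilibrium (private): 42.50 + 2.05q = 100.41 - 3.40q → q_m = 10.6257.
Total external benefit = ∫₀^{q_m} (8.98 + 1.40q) dq = 8.98×10.6257 + ½×1.40×10.6257² = 174.4526.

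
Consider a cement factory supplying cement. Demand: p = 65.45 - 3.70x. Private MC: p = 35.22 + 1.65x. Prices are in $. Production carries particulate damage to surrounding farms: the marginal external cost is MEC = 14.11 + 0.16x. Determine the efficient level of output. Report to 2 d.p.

Social marginal cost = private MC + MEC = 49.33 + 1.81x.
Set SMC = demand: 49.33 + 1.81x = 65.45 - 3.70x → x* = 2.9256.

x* = 2.93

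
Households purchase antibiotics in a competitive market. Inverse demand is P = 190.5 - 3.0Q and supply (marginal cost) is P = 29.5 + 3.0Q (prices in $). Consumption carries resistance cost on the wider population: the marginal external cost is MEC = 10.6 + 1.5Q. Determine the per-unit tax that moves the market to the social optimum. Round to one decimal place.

tax = $40.7 per unit

Social marginal benefit = demand − MEC = 179.9 - 4.5Q.
Set SMB = MC: 179.9 - 4.5Q = 29.5 + 3.0Q → Q* = 20.0533.
The Pigouvian tax equals MEC at Q*: 10.6 + 1.5×20.0533 = 40.6800.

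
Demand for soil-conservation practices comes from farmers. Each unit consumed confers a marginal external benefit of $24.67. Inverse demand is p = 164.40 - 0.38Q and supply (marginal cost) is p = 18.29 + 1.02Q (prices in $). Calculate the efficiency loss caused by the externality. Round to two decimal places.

Market equilibrium (private): 18.29 + 1.02Q = 164.40 - 0.38Q → Q_m = 104.3643.
Social marginal benefit = demand + MEB = 189.07 - 0.38Q.
Set SMB = MC: 189.07 - 0.38Q = 18.29 + 1.02Q → Q* = 121.9857.
The loss is the area between SMB and MC from Q* to Q_m; with linear curves that's a triangle of height MEB(Q_m).
DWL = ½ × 17.6214 × 24.6700 = 217.3600.

DWL = $217.36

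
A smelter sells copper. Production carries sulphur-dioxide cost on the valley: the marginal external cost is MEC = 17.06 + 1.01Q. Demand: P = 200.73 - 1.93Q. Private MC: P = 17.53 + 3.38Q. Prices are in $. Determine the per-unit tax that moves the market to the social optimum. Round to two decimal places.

Social marginal cost = private MC + MEC = 34.59 + 4.39Q.
Set SMC = demand: 34.59 + 4.39Q = 200.73 - 1.93Q → Q* = 26.2880.
The Pigouvian tax equals MEC at Q*: 17.06 + 1.01×26.2880 = 43.6109.

tax = $43.61 per unit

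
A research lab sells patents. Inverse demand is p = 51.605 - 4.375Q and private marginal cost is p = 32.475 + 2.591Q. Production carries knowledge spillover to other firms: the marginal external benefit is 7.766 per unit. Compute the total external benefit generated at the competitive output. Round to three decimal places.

Market equilibrium (private): 32.475 + 2.591Q = 51.605 - 4.375Q → Q_m = 2.7462.
Total external benefit = MEB × Q_m = 7.766 × 2.7462 = 21.3270.

21.327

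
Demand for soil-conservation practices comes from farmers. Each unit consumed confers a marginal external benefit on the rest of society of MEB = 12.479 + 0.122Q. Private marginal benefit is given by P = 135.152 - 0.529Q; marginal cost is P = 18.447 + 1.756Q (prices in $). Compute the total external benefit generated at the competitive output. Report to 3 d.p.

$796.482

Market equilibrium (private): 18.447 + 1.756Q = 135.152 - 0.529Q → Q_m = 51.0744.
Total external benefit = ∫₀^{Q_m} (12.479 + 0.122Q) dQ = 12.479×51.0744 + ½×0.122×51.0744² = 796.4817.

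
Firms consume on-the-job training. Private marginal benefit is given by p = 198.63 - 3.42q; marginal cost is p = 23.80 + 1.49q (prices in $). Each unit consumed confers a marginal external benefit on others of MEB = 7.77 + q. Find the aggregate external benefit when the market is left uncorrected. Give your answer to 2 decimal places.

Market equilibrium (private): 23.80 + 1.49q = 198.63 - 3.42q → q_m = 35.6069.
Total external benefit = ∫₀^{q_m} (7.77 + 1.00q) dq = 7.77×35.6069 + ½×1.00×35.6069² = 910.5913.

$910.59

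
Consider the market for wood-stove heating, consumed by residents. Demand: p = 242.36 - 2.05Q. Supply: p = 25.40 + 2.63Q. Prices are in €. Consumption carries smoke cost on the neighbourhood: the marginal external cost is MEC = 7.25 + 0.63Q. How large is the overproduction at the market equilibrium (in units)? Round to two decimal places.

6.87 units

Market equilibrium (private): 25.40 + 2.63Q = 242.36 - 2.05Q → Q_m = 46.3590.
Social marginal benefit = demand − MEC = 235.11 - 2.68Q.
Set SMB = MC: 235.11 - 2.68Q = 25.40 + 2.63Q → Q* = 39.4934.
Gap = |46.3590 − 39.4934| = 6.8656.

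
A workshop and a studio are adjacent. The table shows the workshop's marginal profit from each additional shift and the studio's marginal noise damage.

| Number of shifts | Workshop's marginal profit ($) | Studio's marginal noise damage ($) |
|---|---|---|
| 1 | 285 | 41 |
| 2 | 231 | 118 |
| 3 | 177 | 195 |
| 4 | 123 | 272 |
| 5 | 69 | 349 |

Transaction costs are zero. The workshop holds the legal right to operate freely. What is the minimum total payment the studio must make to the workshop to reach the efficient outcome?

Left alone the workshop would choose level 5 (marginal profit stays positive).
Efficient level: k* = 2 (marginal profit ≥ marginal noise damage through 2).
The studio must at least cover the workshop's forgone profit from cutting 5→2: 177 + 123 + 69 = 369.

$369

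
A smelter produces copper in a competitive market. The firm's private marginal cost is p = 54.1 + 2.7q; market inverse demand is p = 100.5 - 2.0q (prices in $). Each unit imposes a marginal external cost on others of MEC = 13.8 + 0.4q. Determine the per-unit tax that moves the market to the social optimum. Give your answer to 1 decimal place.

tax = $16.4 per unit

Social marginal cost = private MC + MEC = 67.9 + 3.1q.
Set SMC = demand: 67.9 + 3.1q = 100.5 - 2.0q → q* = 6.3922.
The Pigouvian tax equals MEC at q*: 13.8 + 0.4×6.3922 = 16.3569.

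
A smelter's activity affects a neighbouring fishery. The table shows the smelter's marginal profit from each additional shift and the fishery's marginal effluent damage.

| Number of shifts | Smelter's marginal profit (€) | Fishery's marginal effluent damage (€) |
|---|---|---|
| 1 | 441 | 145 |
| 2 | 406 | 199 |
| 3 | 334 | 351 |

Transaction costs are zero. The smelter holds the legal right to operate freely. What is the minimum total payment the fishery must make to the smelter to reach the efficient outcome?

€334

Left alone the smelter would choose level 3 (marginal profit stays positive).
Efficient level: k* = 2 (marginal profit ≥ marginal effluent damage through 2).
The fishery must at least cover the smelter's forgone profit from cutting 3→2: 334 = 334.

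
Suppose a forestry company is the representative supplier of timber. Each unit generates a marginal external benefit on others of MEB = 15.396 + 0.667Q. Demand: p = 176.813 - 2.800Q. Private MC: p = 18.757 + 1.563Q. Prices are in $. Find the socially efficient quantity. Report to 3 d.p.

Q* = 46.930

Social marginal cost = private MC − MEB = 3.361 + 0.896Q.
Set SMC = demand: 3.361 + 0.896Q = 176.813 - 2.800Q → Q* = 46.9297.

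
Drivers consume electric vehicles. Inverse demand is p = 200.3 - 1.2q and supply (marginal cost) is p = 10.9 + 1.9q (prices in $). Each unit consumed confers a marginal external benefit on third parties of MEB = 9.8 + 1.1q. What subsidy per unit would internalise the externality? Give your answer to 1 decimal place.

Social marginal benefit = demand + MEB = 210.1 - 0.1q.
Set SMB = MC: 210.1 - 0.1q = 10.9 + 1.9q → q* = 99.6000.
The Pigouvian subsidy equals MEB at q*: 9.8 + 1.1×99.6000 = 119.3600.

subsidy = $119.4 per unit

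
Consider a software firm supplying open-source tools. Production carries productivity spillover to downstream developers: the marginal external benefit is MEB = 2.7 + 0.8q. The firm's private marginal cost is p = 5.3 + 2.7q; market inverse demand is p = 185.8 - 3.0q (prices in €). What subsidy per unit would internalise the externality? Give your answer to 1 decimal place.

subsidy = €32.6 per unit

Social marginal cost = private MC − MEB = 2.6 + 1.9q.
Set SMC = demand: 2.6 + 1.9q = 185.8 - 3.0q → q* = 37.3878.
The Pigouvian subsidy equals MEB at q*: 2.7 + 0.8×37.3878 = 32.6102.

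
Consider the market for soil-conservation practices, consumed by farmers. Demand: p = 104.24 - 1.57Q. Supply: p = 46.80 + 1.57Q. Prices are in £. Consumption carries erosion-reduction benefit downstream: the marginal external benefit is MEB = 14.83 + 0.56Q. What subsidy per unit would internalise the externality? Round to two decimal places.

subsidy = £30.52 per unit

Social marginal benefit = demand + MEB = 119.07 - 1.01Q.
Set SMB = MC: 119.07 - 1.01Q = 46.80 + 1.57Q → Q* = 28.0116.
The Pigouvian subsidy equals MEB at Q*: 14.83 + 0.56×28.0116 = 30.5165.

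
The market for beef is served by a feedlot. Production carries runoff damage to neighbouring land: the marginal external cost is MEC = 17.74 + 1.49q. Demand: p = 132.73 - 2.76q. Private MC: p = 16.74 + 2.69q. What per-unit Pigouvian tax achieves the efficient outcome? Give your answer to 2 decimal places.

Social marginal cost = private MC + MEC = 34.48 + 4.18q.
Set SMC = demand: 34.48 + 4.18q = 132.73 - 2.76q → q* = 14.1571.
The Pigouvian tax equals MEC at q*: 17.74 + 1.49×14.1571 = 38.8341.

tax = 38.83 per unit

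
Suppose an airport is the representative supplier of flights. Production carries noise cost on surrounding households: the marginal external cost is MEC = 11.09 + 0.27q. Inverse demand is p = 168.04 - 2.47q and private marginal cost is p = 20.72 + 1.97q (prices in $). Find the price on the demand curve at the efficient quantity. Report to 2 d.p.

Social marginal cost = private MC + MEC = 31.81 + 2.24q.
Set SMC = demand: 31.81 + 2.24q = 168.04 - 2.47q → q* = 28.9236.
Consumer price on the demand curve at q*: 168.04 − 2.47×28.9236 = 96.5987.

P = $96.60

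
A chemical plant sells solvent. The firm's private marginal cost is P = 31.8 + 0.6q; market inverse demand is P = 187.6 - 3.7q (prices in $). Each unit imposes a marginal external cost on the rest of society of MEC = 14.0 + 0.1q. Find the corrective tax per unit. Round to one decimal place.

Social marginal cost = private MC + MEC = 45.8 + 0.7q.
Set SMC = demand: 45.8 + 0.7q = 187.6 - 3.7q → q* = 32.2273.
The Pigouvian tax equals MEC at q*: 14.0 + 0.1×32.2273 = 17.2227.

tax = $17.2 per unit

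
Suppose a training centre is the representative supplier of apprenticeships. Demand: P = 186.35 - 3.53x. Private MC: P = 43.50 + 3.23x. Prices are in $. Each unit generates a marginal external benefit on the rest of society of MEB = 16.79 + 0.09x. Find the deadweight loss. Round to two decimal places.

DWL = $26.19

Market equilibrium (private): 43.50 + 3.23x = 186.35 - 3.53x → x_m = 21.1317.
Social marginal cost = private MC − MEB = 26.71 + 3.14x.
Set SMC = demand: 26.71 + 3.14x = 186.35 - 3.53x → x* = 23.9340.
Height of the DWL triangle at x_m is demand(x_m) − SMC(x_m) = MEB(x_m) = 18.6918.
DWL = ½ × 2.8023 × 18.6918 = 26.1900.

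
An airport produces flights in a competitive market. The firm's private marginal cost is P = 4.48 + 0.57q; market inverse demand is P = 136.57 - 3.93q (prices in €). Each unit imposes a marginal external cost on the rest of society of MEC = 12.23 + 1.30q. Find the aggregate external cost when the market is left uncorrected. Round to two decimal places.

€919.04

Market equilibrium (private): 4.48 + 0.57q = 136.57 - 3.93q → q_m = 29.3533.
Total external cost = ∫₀^{q_m} (12.23 + 1.30q) dq = 12.23×29.3533 + ½×1.30×29.3533² = 919.0414.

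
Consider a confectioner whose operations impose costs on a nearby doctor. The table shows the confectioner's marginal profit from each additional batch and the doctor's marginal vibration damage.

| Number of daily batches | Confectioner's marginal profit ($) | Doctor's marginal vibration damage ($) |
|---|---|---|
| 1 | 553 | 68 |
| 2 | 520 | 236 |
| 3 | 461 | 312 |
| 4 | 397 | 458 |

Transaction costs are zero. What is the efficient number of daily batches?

Bargaining reaches the level where marginal profit last exceeds marginal vibration damage.
That holds through level 3 (461 ≥ 312) but not at 4 (397 < 458).

3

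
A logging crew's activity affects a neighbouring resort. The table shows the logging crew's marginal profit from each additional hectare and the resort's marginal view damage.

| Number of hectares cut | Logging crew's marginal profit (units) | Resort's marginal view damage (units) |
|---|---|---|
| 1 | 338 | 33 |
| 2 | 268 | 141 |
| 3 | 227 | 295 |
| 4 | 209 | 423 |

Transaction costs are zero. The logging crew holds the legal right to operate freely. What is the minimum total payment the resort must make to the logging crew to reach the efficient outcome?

436

Left alone the logging crew would choose level 4 (marginal profit stays positive).
Efficient level: k* = 2 (marginal profit ≥ marginal view damage through 2).
The resort must at least cover the logging crew's forgone profit from cutting 4→2: 227 + 209 = 436.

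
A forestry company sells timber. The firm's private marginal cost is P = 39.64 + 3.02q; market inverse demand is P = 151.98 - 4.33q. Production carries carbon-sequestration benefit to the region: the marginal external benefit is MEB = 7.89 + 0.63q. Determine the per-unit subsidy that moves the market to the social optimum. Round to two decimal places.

Social marginal cost = private MC − MEB = 31.75 + 2.39q.
Set SMC = demand: 31.75 + 2.39q = 151.98 - 4.33q → q* = 17.8914.
The Pigouvian subsidy equals MEB at q*: 7.89 + 0.63×17.8914 = 19.1616.

subsidy = 19.16 per unit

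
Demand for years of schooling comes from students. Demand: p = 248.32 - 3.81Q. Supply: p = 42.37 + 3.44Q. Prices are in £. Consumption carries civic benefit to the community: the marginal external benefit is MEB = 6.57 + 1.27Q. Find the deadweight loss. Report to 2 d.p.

Market equilibrium (private): 42.37 + 3.44Q = 248.32 - 3.81Q → Q_m = 28.4069.
Social marginal benefit = demand + MEB = 254.89 - 2.54Q.
Set SMB = MC: 254.89 - 2.54Q = 42.37 + 3.44Q → Q* = 35.5385.
The welfare-loss triangle has base |Q_m − Q*| and height MEB(Q_m) (the vertical gap between SMB and MC is zero at Q* and MEB at Q_m).
DWL = ½ × 7.1316 × 42.6468 = 152.0700.

DWL = £152.07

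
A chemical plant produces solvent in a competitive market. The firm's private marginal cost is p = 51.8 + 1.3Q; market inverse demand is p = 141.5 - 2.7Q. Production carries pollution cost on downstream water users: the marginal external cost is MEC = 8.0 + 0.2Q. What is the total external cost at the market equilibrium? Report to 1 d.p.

Market equilibrium (private): 51.8 + 1.3Q = 141.5 - 2.7Q → Q_m = 22.4250.
Total external cost = ∫₀^{Q_m} (8.0 + 0.2Q) dQ = 8.0×22.4250 + ½×0.2×22.4250² = 229.6881.

229.7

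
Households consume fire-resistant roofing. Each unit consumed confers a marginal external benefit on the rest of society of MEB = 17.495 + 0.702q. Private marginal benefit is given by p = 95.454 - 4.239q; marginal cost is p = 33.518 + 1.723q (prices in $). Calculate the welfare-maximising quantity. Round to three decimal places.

Social marginal benefit = demand + MEB = 112.949 - 3.537q.
Set SMB = MC: 112.949 - 3.537q = 33.518 + 1.723q → q* = 15.1010.

q* = 15.101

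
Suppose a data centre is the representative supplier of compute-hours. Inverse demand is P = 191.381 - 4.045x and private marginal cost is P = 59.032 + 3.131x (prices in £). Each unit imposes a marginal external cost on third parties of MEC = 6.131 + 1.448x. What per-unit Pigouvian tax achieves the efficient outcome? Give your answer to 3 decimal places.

tax = £27.323 per unit

Social marginal cost = private MC + MEC = 65.163 + 4.579x.
Set SMC = demand: 65.163 + 4.579x = 191.381 - 4.045x → x* = 14.6357.
The Pigouvian tax equals MEC at x*: 6.131 + 1.448×14.6357 = 27.3235.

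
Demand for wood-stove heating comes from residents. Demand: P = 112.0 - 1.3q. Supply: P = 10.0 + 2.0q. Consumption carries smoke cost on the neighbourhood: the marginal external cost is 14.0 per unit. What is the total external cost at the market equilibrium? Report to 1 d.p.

Market equilibrium (private): 10.0 + 2.0q = 112.0 - 1.3q → q_m = 30.9091.
Total external cost = MEC × q_m = 14.0 × 30.9091 = 432.7274.

432.7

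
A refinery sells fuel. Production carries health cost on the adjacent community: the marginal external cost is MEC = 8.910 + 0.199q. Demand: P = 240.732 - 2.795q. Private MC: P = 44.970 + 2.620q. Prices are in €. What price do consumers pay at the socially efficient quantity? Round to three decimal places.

Social marginal cost = private MC + MEC = 53.880 + 2.819q.
Set SMC = demand: 53.880 + 2.819q = 240.732 - 2.795q → q* = 33.2832.
Consumer price on the demand curve at q*: 240.732 − 2.795×33.2832 = 147.7055.

P = €147.705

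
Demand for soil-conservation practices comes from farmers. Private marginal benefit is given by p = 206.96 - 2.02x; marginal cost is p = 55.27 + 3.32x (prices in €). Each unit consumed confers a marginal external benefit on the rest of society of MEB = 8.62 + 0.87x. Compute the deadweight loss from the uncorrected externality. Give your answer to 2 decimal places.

Market equilibrium (private): 55.27 + 3.32x = 206.96 - 2.02x → x_m = 28.4064.
Social marginal benefit = demand + MEB = 215.58 - 1.15x.
Set SMB = MC: 215.58 - 1.15x = 55.27 + 3.32x → x* = 35.8635.
The welfare-loss triangle has base |x_m − x*| and height MEB(x_m) (the vertical gap between SMB and MC is zero at x* and MEB at x_m).
DWL = ½ × 7.4571 × 33.3335 = 124.2856.

DWL = €124.29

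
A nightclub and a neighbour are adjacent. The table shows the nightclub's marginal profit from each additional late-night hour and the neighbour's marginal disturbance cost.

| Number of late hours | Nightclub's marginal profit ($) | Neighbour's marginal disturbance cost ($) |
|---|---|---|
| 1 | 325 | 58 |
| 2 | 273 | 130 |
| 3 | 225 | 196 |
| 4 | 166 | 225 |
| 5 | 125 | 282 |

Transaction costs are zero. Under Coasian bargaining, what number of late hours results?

Bargaining reaches the level where marginal profit last exceeds marginal disturbance cost.
That holds through level 3 (225 ≥ 196) but not at 4 (166 < 225).

3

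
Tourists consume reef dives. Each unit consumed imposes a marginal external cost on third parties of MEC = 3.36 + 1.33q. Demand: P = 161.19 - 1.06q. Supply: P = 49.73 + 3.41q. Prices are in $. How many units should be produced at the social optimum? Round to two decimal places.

q* = 18.64

Social marginal benefit = demand − MEC = 157.83 - 2.39q.
Set SMB = MC: 157.83 - 2.39q = 49.73 + 3.41q → q* = 18.6379.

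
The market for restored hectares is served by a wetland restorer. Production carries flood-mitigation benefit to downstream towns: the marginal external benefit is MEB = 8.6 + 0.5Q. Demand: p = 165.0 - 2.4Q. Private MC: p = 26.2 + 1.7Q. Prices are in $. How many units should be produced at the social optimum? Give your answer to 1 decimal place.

Social marginal cost = private MC − MEB = 17.6 + 1.2Q.
Set SMC = demand: 17.6 + 1.2Q = 165.0 - 2.4Q → Q* = 40.9444.

Q* = 40.9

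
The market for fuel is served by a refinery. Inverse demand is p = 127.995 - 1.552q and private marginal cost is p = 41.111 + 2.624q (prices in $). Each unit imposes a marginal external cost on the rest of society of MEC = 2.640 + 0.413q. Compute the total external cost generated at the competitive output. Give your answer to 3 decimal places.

$144.315

Market equilibrium (private): 41.111 + 2.624q = 127.995 - 1.552q → q_m = 20.8056.
Total external cost = ∫₀^{q_m} (2.640 + 0.413q) dq = 2.640×20.8056 + ½×0.413×20.8056² = 144.3151.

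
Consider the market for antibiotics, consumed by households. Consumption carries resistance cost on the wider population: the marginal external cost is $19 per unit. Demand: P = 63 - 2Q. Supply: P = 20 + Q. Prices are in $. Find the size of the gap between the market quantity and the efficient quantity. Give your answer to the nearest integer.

Market equilibrium (private): 20 + Q = 63 - 2Q → Q_m = 14.3333.
Social marginal benefit = demand − MEC = 44 - 2Q.
Set SMB = MC: 44 - 2Q = 20 + Q → Q* = 8.0000.
Gap = |14.3333 − 8.0000| = 6.3333.

6 units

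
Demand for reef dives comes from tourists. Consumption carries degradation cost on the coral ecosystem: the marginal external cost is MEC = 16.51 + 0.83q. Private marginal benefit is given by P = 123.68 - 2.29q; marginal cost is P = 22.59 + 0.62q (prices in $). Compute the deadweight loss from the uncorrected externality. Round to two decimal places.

Market equilibrium (private): 22.59 + 0.62q = 123.68 - 2.29q → q_m = 34.7388.
Social marginal benefit = demand − MEC = 107.17 - 3.12q.
Set SMB = MC: 107.17 - 3.12q = 22.59 + 0.62q → q* = 22.6150.
The welfare-loss triangle has base |q_m − q*| and height MEC(q_m) (the vertical gap between SMB and MC is zero at q* and MEC at q_m).
DWL = ½ × 12.1238 × 45.3432 = 274.8659.

DWL = $274.87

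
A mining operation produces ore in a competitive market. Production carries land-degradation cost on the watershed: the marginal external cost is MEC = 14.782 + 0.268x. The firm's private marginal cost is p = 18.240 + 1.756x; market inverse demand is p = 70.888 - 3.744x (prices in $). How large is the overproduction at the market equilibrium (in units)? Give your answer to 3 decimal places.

3.008 units

Market equilibrium (private): 18.240 + 1.756x = 70.888 - 3.744x → x_m = 9.5724.
Social marginal cost = private MC + MEC = 33.022 + 2.024x.
Set SMC = demand: 33.022 + 2.024x = 70.888 - 3.744x → x* = 6.5648.
Gap = |9.5724 − 6.5648| = 3.0076.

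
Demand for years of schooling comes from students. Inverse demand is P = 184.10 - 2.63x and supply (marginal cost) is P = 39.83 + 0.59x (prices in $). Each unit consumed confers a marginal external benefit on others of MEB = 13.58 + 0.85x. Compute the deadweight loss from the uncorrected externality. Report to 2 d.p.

Market equilibrium (private): 39.83 + 0.59x = 184.10 - 2.63x → x_m = 44.8043.
Social marginal benefit = demand + MEB = 197.68 - 1.78x.
Set SMB = MC: 197.68 - 1.78x = 39.83 + 0.59x → x* = 66.6034.
The welfare-loss triangle has base |x_m − x*| and height MEB(x_m) (the vertical gap between SMB and MC is zero at x* and MEB at x_m).
DWL = ½ × 21.7991 × 51.6637 = 563.1111.

DWL = $563.11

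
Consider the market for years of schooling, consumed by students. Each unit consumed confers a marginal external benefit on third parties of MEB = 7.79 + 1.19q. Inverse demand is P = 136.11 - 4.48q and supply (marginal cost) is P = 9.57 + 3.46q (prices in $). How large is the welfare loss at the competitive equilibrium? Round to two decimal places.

DWL = $53.02

Market equilibrium (private): 9.57 + 3.46q = 136.11 - 4.48q → q_m = 15.9370.
Social marginal benefit = demand + MEB = 143.90 - 3.29q.
Set SMB = MC: 143.90 - 3.29q = 9.57 + 3.46q → q* = 19.9007.
The welfare-loss triangle has base |q_m − q*| and height MEB(q_m) (the vertical gap between SMB and MC is zero at q* and MEB at q_m).
DWL = ½ × 3.9637 × 26.7551 = 53.0246.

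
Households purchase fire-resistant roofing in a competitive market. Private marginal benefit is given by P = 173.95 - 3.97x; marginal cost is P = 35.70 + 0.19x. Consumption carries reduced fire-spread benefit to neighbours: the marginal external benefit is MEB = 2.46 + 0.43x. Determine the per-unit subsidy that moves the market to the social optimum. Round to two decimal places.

subsidy = 18.68 per unit

Social marginal benefit = demand + MEB = 176.41 - 3.54x.
Set SMB = MC: 176.41 - 3.54x = 35.70 + 0.19x → x* = 37.7239.
The Pigouvian subsidy equals MEB at x*: 2.46 + 0.43×37.7239 = 18.6813.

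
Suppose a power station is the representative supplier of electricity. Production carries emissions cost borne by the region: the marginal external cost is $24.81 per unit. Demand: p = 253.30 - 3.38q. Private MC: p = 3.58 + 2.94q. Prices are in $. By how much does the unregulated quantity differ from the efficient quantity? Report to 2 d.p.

3.93 units

Market equilibrium (private): 3.58 + 2.94q = 253.30 - 3.38q → q_m = 39.5127.
Social marginal cost = private MC + MEC = 28.39 + 2.94q.
Set SMC = demand: 28.39 + 2.94q = 253.30 - 3.38q → q* = 35.5870.
Gap = |39.5127 − 35.5870| = 3.9257.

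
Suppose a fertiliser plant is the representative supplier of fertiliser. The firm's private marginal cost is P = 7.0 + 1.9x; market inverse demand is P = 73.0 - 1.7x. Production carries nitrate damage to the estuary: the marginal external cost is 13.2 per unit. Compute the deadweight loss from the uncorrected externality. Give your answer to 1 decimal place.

Market equilibrium (private): 7.0 + 1.9x = 73.0 - 1.7x → x_m = 18.3333.
Social marginal cost = private MC + MEC = 20.2 + 1.9x.
Set SMC = demand: 20.2 + 1.9x = 73.0 - 1.7x → x* = 14.6667.
The loss is the area between SMC and demand from x* to x_m; with linear curves that's a triangle of height MEC(x_m).
DWL = ½ × 3.6666 × 13.2000 = 24.1996.

DWL = 24.2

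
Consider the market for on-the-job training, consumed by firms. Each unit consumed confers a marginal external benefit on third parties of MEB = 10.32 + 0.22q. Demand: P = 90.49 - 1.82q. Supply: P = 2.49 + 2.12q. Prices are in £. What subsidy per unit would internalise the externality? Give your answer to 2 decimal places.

Social marginal benefit = demand + MEB = 100.81 - 1.60q.
Set SMB = MC: 100.81 - 1.60q = 2.49 + 2.12q → q* = 26.4301.
The Pigouvian subsidy equals MEB at q*: 10.32 + 0.22×26.4301 = 16.1346.

subsidy = £16.13 per unit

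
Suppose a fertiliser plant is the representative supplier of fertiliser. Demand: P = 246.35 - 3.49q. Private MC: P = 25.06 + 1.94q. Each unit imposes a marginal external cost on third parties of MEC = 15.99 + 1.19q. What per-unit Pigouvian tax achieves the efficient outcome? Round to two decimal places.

tax = 52.89 per unit

Social marginal cost = private MC + MEC = 41.05 + 3.13q.
Set SMC = demand: 41.05 + 3.13q = 246.35 - 3.49q → q* = 31.0121.
The Pigouvian tax equals MEC at q*: 15.99 + 1.19×31.0121 = 52.8944.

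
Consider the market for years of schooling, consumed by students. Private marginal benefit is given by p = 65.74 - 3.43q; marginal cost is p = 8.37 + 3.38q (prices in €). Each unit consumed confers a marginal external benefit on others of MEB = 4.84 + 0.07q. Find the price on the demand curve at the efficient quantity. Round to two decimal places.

P = €34.08

Social marginal benefit = demand + MEB = 70.58 - 3.36q.
Set SMB = MC: 70.58 - 3.36q = 8.37 + 3.38q → q* = 9.2300.
Consumer price on the demand curve at q*: 65.74 − 3.43×9.2300 = 34.0811.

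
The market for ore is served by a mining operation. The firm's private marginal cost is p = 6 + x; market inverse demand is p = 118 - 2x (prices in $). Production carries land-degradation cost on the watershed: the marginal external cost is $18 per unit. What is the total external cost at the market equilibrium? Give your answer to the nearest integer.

$672

Market equilibrium (private): 6 + x = 118 - 2x → x_m = 37.3333.
Total external cost = MEC × x_m = 18 × 37.3333 = 671.9994.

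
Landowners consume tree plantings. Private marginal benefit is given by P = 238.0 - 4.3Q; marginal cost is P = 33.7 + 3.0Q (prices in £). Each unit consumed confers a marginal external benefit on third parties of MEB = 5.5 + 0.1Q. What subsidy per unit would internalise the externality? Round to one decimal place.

Social marginal benefit = demand + MEB = 243.5 - 4.2Q.
Set SMB = MC: 243.5 - 4.2Q = 33.7 + 3.0Q → Q* = 29.1389.
The Pigouvian subsidy equals MEB at Q*: 5.5 + 0.1×29.1389 = 8.4139.

subsidy = £8.4 per unit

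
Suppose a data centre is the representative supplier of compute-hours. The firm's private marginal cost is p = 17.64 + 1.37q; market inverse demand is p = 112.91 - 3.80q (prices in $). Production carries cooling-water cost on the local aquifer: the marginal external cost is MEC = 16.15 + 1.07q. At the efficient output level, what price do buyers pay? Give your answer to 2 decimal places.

P = $64.73

Social marginal cost = private MC + MEC = 33.79 + 2.44q.
Set SMC = demand: 33.79 + 2.44q = 112.91 - 3.80q → q* = 12.6795.
Consumer price on the demand curve at q*: 112.91 − 3.80×12.6795 = 64.7279.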